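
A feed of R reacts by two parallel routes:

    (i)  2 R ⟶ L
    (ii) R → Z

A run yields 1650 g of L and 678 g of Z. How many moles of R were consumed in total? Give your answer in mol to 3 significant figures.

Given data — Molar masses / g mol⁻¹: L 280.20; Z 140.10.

16.6 mol

n(L) = 1650 / 280.20 = 5.889 mol
n(Z) = 678 / 140.10 = 4.839 mol
n(R) via (i) = (2/1)×5.889 = 11.78 mol
n(R) via (ii) = (1/1)×4.839 = 4.839 mol
total n(R) = 11.78 + 4.839 = 16.62 mol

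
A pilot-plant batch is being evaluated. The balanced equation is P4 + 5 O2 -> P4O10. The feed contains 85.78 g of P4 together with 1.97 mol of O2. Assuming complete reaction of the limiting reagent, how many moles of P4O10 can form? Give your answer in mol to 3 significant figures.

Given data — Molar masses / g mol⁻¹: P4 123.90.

0.394 mol

n(P4) = 85.78 / 123.90 = 0.6923 mol
n(O2) = 1.970 mol
n/ν for P4 = 0.6923/1 = 0.6923
n/ν for O2 = 1.970/5 = 0.3940
Smallest n/ν is O2 → limiting reagent.
n(P4O10) = (1/5) × 1.970 = 0.3940 mol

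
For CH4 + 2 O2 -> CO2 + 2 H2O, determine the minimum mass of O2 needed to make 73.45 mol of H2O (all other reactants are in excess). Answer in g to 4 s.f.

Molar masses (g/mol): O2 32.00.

n(H2O) = 73.45 mol
n(O2) = (2/2) × 73.45 = 73.45 mol
mass = 73.45 × 32.00 = 2350 g

2350 g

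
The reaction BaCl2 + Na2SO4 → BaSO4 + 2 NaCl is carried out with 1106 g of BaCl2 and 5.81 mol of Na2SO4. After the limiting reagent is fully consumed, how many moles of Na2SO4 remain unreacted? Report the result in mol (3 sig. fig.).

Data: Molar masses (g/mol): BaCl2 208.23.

0.499 mol

n(BaCl2) = 1106 / 208.23 = 5.311 mol
n(Na2SO4) = 5.810 mol
n/ν for BaCl2 = 5.311/1 = 5.311
n/ν for Na2SO4 = 5.810/1 = 5.810
Smallest n/ν is BaCl2 → limiting reagent.
Na2SO4 consumed = (1/1) × 5.311 = 5.311 mol
Na2SO4 remaining = 5.810 − 5.311 = 0.4990 mol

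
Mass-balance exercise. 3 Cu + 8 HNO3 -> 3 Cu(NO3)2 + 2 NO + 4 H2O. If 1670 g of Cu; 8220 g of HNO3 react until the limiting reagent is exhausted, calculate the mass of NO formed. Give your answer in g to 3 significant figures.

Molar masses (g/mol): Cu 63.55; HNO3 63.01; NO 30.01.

526 g

n(Cu) = 1670 / 63.55 = 26.28 mol
n(HNO3) = 8220 / 63.01 = 130.5 mol
n/ν for Cu = 26.28/3 = 8.760
n/ν for HNO3 = 130.5/8 = 16.31
Smallest n/ν is Cu → limiting reagent.
n(NO) = (2/3) × 26.28 = 17.52 mol
mass = 17.52 × 30.01 = 525.8 g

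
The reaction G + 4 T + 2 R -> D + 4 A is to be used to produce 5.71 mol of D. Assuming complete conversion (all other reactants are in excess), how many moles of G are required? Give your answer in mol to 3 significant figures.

n(D) = 5.710 mol
n(G) = (1/1) × 5.710 = 5.710 mol

5.71 mol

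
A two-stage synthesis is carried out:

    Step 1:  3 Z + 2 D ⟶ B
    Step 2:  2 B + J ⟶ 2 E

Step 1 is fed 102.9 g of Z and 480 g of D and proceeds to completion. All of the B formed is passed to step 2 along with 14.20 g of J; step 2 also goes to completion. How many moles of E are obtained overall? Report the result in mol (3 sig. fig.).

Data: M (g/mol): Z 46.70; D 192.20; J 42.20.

0.673 mol

Step 1:
n(Z) = 102.9 / 46.70 = 2.203 mol
n(D) = 480.0 / 192.20 = 2.497 mol
n/ν for Z = 2.203/3 = 0.7343
n/ν for D = 2.497/2 = 1.249
Smallest n/ν is Z → limiting reagent.
n(B) produced = (1/3) × 2.203 = 0.7343 mol
Step 2:
n(B) available = 0.7343 mol
n(J) = 14.20 / 42.20 = 0.3365 mol
n/ν for B = 0.7343/2 = 0.3672
n/ν for J = 0.3365/1 = 0.3365
Smallest n/ν is J → limiting reagent.
n(E) = (2/1) × 0.3365 = 0.6730 mol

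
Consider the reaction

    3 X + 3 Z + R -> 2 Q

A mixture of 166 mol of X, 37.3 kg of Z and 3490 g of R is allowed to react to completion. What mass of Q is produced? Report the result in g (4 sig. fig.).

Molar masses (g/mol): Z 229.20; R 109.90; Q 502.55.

n(X) = 166.0 mol
n(Z) = 37.30×1000 / 229.20 = 162.7 mol
n(R) = 3490 / 109.90 = 31.76 mol
n/ν for X = 166.0/3 = 55.33
n/ν for Z = 162.7/3 = 54.23
n/ν for R = 31.76/1 = 31.76
Smallest n/ν is R → limiting reagent.
n(Q) = (2/1) × 31.76 = 63.52 mol
mass = 63.52 × 502.55 = 31920 g

31920 g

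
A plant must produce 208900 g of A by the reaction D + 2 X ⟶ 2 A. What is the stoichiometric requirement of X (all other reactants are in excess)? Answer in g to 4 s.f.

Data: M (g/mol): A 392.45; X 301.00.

160200 g

n(A) = 208900 / 392.45 = 532.3 mol
n(X) = (2/2) × 532.3 = 532.3 mol
mass = 532.3 × 301.00 = 160200 g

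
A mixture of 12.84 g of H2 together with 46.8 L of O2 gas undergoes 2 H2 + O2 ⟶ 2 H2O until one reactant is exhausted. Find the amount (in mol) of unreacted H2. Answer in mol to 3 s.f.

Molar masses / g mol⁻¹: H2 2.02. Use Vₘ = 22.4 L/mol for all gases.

n(H2) = 12.84 / 2.02 = 6.356 mol
n(O2) = 46.80 / 22.4 = 2.089 mol
n/ν for H2 = 6.356/2 = 3.178
n/ν for O2 = 2.089/1 = 2.089
Smallest n/ν is O2 → limiting reagent.
H2 consumed = (2/1) × 2.089 = 4.178 mol
H2 remaining = 6.356 − 4.178 = 2.178 mol

2.18 mol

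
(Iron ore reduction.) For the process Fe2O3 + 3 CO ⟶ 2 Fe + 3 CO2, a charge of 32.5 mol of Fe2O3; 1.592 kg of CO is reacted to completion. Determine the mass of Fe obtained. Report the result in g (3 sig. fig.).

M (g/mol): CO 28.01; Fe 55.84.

2120 g

n(Fe2O3) = 32.50 mol
n(CO) = 1.592×1000 / 28.01 = 56.84 mol
n/ν for Fe2O3 = 32.50/1 = 32.50
n/ν for CO = 56.84/3 = 18.95
Smallest n/ν is CO → limiting reagent.
n(Fe) = (2/3) × 56.84 = 37.89 mol
mass = 37.89 × 55.84 = 2116 g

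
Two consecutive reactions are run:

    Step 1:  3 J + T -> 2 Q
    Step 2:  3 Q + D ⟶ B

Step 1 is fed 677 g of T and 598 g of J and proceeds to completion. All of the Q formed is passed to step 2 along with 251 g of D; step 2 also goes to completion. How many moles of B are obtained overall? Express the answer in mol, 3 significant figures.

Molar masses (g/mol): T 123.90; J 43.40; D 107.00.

2.35 mol

Step 1:
n(T) = 677.0 / 123.90 = 5.464 mol
n(J) = 598.0 / 43.40 = 13.78 mol
n/ν for T = 5.464/1 = 5.464
n/ν for J = 13.78/3 = 4.593
Smallest n/ν is J → limiting reagent.
n(Q) produced = (2/3) × 13.78 = 9.187 mol
Step 2:
n(Q) available = 9.187 mol
n(D) = 251.0 / 107.00 = 2.346 mol
n/ν for Q = 9.187/3 = 3.062
n/ν for D = 2.346/1 = 2.346
Smallest n/ν is D → limiting reagent.
n(B) = (1/1) × 2.346 = 2.346 mol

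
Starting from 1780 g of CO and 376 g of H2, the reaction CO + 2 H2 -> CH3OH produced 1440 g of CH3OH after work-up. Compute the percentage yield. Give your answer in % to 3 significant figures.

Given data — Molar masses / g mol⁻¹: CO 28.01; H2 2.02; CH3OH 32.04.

n(CO) = 1780 / 28.01 = 63.55 mol
n(H2) = 376.0 / 2.02 = 186.1 mol
n/ν → CO: 63.55, H2: 93.05; CO is limiting.
theoretical n(CH3OH) = (1/1) × 63.55 = 63.55 mol → 2036 g
% yield = 1440 / 2036 × 100 = 70.73 %

70.7 %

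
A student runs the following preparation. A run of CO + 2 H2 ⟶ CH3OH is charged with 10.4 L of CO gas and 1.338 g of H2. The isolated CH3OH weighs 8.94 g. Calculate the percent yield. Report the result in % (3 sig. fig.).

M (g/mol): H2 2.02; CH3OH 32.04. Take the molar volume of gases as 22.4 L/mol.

n(CO) = 10.40 / 22.4 = 0.4643 mol
n(H2) = 1.338 / 2.02 = 0.6624 mol
n/ν → CO: 0.4643, H2: 0.3312; H2 is limiting.
theoretical n(CH3OH) = (1/2) × 0.6624 = 0.3312 mol → 10.61 g
% yield = 8.94 / 10.61 × 100 = 84.26 %

84.3 %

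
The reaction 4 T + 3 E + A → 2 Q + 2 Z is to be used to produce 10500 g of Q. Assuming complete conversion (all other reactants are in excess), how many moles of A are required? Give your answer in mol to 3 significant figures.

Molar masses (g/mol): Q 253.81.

20.7 mol

n(Q) = 10500 / 253.81 = 41.37 mol
n(A) = (1/2) × 41.37 = 20.69 mol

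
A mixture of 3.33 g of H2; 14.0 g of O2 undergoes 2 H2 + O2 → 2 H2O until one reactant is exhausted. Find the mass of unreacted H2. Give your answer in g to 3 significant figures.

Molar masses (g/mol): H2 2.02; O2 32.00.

1.56 g

n(H2) = 3.330 / 2.02 = 1.649 mol
n(O2) = 14.00 / 32.00 = 0.4375 mol
n/ν for H2 = 1.649/2 = 0.8245
n/ν for O2 = 0.4375/1 = 0.4375
Smallest n/ν is O2 → limiting reagent.
H2 consumed = (2/1) × 0.4375 = 0.8750 mol
H2 remaining = 1.649 − 0.8750 = 0.7740 mol
mass = 0.7740 × 2.02 = 1.563 g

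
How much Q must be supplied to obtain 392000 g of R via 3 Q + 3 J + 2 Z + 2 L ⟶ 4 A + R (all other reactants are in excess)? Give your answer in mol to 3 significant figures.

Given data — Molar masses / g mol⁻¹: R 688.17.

1710 mol

n(R) = 392000 / 688.17 = 569.6 mol
n(Q) = (3/1) × 569.6 = 1709 mol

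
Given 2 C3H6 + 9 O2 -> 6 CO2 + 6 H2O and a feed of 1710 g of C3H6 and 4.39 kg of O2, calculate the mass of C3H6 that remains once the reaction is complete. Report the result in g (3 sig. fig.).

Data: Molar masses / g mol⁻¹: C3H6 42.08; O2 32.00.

n(C3H6) = 1710 / 42.08 = 40.64 mol
n(O2) = 4.390×1000 / 32.00 = 137.2 mol
n/ν → C3H6: 20.32, O2: 15.24; O2 is limiting.
C3H6 consumed = (2/9) × 137.2 = 30.49 mol
C3H6 remaining = 40.64 − 30.49 = 10.15 mol
mass = 10.15 × 42.08 = 427.1 g

427 g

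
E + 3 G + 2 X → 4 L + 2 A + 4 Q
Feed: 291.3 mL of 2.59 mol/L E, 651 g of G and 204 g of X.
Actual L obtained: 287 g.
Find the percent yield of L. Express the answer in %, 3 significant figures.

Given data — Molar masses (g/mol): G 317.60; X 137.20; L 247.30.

42.5 %

n(E) = 2.59 × 291.3/1000 = 0.7545 mol
n(G) = 651.0 / 317.60 = 2.050 mol
n(X) = 204.0 / 137.20 = 1.487 mol
n/ν → E: 0.7545, G: 0.6833, X: 0.7435; G is limiting.
theoretical n(L) = (4/3) × 2.050 = 2.733 mol → 675.9 g
% yield = 287 / 675.9 × 100 = 42.46 %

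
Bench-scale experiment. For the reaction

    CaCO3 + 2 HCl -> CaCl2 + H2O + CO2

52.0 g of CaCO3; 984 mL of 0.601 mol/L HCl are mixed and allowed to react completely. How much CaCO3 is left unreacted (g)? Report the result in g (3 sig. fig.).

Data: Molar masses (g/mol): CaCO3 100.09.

n(CaCO3) = 52.00 / 100.09 = 0.5195 mol
n(HCl) = 0.601 × 984.0/1000 = 0.5914 mol
n/ν → CaCO3: 0.5195, HCl: 0.2957; HCl is limiting.
CaCO3 consumed = (1/2) × 0.5914 = 0.2957 mol
CaCO3 remaining = 0.5195 − 0.2957 = 0.2238 mol
mass = 0.2238 × 100.09 = 22.40 g

22.4 g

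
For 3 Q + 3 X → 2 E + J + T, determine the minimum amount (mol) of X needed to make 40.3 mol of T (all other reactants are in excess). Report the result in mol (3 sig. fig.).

121 mol

n(T) = 40.30 mol
n(X) = (3/1) × 40.30 = 120.9 mol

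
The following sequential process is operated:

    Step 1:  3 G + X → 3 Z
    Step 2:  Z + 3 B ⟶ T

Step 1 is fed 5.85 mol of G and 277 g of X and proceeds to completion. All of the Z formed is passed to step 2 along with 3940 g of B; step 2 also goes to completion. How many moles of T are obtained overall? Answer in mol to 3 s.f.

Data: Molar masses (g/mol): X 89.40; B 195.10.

Step 1:
n(G) = 5.850 mol
n(X) = 277.0 / 89.40 = 3.098 mol
n/ν → G: 1.950, X: 3.098; G is limiting.
n(Z) produced = (3/3) × 5.850 = 5.850 mol
Step 2:
n(Z) available = 5.850 mol
n(B) = 3940 / 195.10 = 20.19 mol
n/ν → Z: 5.850, B: 6.730; Z is limiting.
n(T) = (1/1) × 5.850 = 5.850 mol

5.85 mol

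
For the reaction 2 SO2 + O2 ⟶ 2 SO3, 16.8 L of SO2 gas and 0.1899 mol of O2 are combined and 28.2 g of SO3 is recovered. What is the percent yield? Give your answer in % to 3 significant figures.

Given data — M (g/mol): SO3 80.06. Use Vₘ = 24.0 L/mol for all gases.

92.7 %

n(SO2) = 16.80 / 24.0 = 0.7000 mol
n(O2) = 0.1899 mol
n/ν → SO2: 0.3500, O2: 0.1899; O2 is limiting.
theoretical n(SO3) = (2/1) × 0.1899 = 0.3798 mol → 30.41 g
% yield = 28.2 / 30.41 × 100 = 92.73 %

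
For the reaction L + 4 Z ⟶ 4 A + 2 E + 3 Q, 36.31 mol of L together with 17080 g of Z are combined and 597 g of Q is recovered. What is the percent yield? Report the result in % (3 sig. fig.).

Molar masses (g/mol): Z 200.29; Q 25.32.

n(L) = 36.31 mol
n(Z) = 17080 / 200.29 = 85.28 mol
n/ν → L: 36.31, Z: 21.32; Z is limiting.
theoretical n(Q) = (3/4) × 85.28 = 63.96 mol → 1619 g
% yield = 597 / 1619 × 100 = 36.87 %

36.9 %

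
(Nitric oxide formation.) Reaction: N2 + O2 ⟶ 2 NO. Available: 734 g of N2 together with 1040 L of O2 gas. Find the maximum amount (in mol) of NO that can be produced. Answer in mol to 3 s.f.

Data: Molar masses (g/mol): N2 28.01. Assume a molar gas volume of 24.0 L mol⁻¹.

n(N2) = 734.0 / 28.01 = 26.20 mol
n(O2) = 1040 / 24.0 = 43.33 mol
n/ν → N2: 26.20, O2: 43.33; N2 is limiting.
n(NO) = (2/1) × 26.20 = 52.40 mol

52.4 mol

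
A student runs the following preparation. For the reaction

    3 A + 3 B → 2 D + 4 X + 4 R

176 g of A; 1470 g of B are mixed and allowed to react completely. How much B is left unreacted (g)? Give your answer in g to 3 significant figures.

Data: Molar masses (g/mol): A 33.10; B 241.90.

184 g

n(A) = 176.0 / 33.10 = 5.317 mol
n(B) = 1470 / 241.90 = 6.077 mol
n/ν for A = 5.317/3 = 1.772
n/ν for B = 6.077/3 = 2.026
Smallest n/ν is A → limiting reagent.
B consumed = (3/3) × 5.317 = 5.317 mol
B remaining = 6.077 − 5.317 = 0.7600 mol
mass = 0.7600 × 241.90 = 183.8 g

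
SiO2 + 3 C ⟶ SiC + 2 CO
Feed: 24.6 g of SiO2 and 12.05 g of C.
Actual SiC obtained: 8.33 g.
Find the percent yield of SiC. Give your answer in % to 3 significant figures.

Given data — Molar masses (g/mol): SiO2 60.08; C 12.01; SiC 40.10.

n(SiO2) = 24.60 / 60.08 = 0.4095 mol
n(C) = 12.05 / 12.01 = 1.003 mol
n/ν for SiO2 = 0.4095/1 = 0.4095
n/ν for C = 1.003/3 = 0.3343
Smallest n/ν is C → limiting reagent.
theoretical n(SiC) = (1/3) × 1.003 = 0.3343 mol → 13.41 g
% yield = 8.33 / 13.41 × 100 = 62.12 %

62.1 %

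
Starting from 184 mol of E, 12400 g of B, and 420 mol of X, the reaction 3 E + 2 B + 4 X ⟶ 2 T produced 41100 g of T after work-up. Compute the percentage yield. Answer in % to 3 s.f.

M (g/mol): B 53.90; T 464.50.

72.1 %

n(E) = 184.0 mol
n(B) = 12400 / 53.90 = 230.1 mol
n(X) = 420.0 mol
n/ν for E = 184.0/3 = 61.33
n/ν for B = 230.1/2 = 115.1
n/ν for X = 420.0/4 = 105.0
Smallest n/ν is E → limiting reagent.
theoretical n(T) = (2/3) × 184.0 = 122.7 mol → 56990 g
% yield = 41100 / 56990 × 100 = 72.12 %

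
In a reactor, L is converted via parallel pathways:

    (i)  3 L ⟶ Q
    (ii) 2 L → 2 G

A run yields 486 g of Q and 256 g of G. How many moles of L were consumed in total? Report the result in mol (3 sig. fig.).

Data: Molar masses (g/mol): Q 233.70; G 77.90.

9.53 mol

n(Q) = 486 / 233.70 = 2.080 mol
n(G) = 256 / 77.90 = 3.286 mol
n(L) via (i) = (3/1)×2.080 = 6.240 mol
n(L) via (ii) = (2/2)×3.286 = 3.286 mol
total n(L) = 6.240 + 3.286 = 9.526 mol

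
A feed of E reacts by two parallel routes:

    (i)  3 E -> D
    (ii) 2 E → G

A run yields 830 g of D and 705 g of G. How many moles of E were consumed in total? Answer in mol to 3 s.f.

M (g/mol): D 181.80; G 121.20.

25.3 mol

n(D) = 830 / 181.80 = 4.565 mol
n(G) = 705 / 121.20 = 5.817 mol
n(E) via (i) = (3/1)×4.565 = 13.70 mol
n(E) via (ii) = (2/1)×5.817 = 11.63 mol
total n(E) = 13.70 + 11.63 = 25.33 mol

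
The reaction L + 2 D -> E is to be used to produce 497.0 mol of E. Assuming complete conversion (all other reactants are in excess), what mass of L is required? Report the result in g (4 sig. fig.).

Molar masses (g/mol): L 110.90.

n(E) = 497.0 mol
n(L) = (1/1) × 497.0 = 497.0 mol
mass = 497.0 × 110.90 = 55120 g

55120 g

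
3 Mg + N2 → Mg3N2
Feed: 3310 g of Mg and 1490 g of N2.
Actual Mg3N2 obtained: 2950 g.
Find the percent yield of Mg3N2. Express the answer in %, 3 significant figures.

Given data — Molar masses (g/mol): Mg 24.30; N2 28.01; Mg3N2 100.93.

n(Mg) = 3310 / 24.30 = 136.2 mol
n(N2) = 1490 / 28.01 = 53.20 mol
n/ν for Mg = 136.2/3 = 45.40
n/ν for N2 = 53.20/1 = 53.20
Smallest n/ν is Mg → limiting reagent.
theoretical n(Mg3N2) = (1/3) × 136.2 = 45.40 mol → 4582 g
% yield = 2950 / 4582 × 100 = 64.38 %

64.4 %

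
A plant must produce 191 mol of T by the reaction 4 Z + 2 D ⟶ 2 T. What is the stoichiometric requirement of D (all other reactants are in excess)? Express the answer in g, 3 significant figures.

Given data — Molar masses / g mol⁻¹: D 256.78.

49000 g

n(T) = 191.0 mol
n(D) = (2/2) × 191.0 = 191.0 mol
mass = 191.0 × 256.78 = 49040 g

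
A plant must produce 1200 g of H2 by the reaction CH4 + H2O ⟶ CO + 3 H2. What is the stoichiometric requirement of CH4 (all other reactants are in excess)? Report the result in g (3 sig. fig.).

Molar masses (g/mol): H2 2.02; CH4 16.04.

n(H2) = 1200 / 2.02 = 594.1 mol
n(CH4) = (1/3) × 594.1 = 198.0 mol
mass = 198.0 × 16.04 = 3176 g

3180 g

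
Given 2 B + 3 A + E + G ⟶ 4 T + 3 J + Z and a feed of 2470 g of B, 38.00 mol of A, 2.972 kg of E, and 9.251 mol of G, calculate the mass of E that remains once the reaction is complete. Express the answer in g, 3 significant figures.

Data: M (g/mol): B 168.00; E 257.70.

1080 g

n(B) = 2470 / 168.00 = 14.70 mol
n(A) = 38.00 mol
n(E) = 2.972×1000 / 257.70 = 11.53 mol
n(G) = 9.251 mol
n/ν for B = 14.70/2 = 7.350
n/ν for A = 38.00/3 = 12.67
n/ν for E = 11.53/1 = 11.53
n/ν for G = 9.251/1 = 9.251
Smallest n/ν is B → limiting reagent.
E consumed = (1/2) × 14.70 = 7.350 mol
E remaining = 11.53 − 7.350 = 4.180 mol
mass = 4.180 × 257.70 = 1077 g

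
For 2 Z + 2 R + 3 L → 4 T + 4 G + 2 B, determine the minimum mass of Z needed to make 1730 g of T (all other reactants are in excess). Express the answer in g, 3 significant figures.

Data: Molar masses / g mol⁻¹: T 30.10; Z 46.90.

1350 g

n(T) = 1730 / 30.10 = 57.48 mol
n(Z) = (2/4) × 57.48 = 28.74 mol
mass = 28.74 × 46.90 = 1348 g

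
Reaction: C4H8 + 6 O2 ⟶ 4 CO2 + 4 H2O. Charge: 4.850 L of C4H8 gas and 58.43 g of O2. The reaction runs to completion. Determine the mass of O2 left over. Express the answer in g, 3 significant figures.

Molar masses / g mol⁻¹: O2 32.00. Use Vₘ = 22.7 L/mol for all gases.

17.4 g

n(C4H8) = 4.850 / 22.7 = 0.2137 mol
n(O2) = 58.43 / 32.00 = 1.826 mol
n/ν for C4H8 = 0.2137/1 = 0.2137
n/ν for O2 = 1.826/6 = 0.3043
Smallest n/ν is C4H8 → limiting reagent.
O2 consumed = (6/1) × 0.2137 = 1.282 mol
O2 remaining = 1.826 − 1.282 = 0.5440 mol
mass = 0.5440 × 32.00 = 17.41 g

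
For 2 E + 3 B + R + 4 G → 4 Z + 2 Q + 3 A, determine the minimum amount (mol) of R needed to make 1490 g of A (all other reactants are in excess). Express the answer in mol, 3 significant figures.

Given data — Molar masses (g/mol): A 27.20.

18.3 mol

n(A) = 1490 / 27.20 = 54.78 mol
n(R) = (1/3) × 54.78 = 18.26 mol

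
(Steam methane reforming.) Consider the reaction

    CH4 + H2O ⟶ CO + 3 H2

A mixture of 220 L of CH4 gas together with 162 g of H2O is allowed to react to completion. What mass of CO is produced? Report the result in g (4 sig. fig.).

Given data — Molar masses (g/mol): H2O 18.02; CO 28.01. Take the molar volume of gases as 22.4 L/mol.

n(CH4) = 220.0 / 22.4 = 9.821 mol
n(H2O) = 162.0 / 18.02 = 8.990 mol
n/ν for CH4 = 9.821/1 = 9.821
n/ν for H2O = 8.990/1 = 8.990
Smallest n/ν is H2O → limiting reagent.
n(CO) = (1/1) × 8.990 = 8.990 mol
mass = 8.990 × 28.01 = 251.8 g

251.8 g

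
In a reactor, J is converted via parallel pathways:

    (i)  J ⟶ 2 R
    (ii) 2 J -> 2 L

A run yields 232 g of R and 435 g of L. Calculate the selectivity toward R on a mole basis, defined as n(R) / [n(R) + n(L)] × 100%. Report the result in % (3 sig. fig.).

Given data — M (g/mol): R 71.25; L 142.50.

51.6 %

n(R) = 232 / 71.25 = 3.256 mol
n(L) = 435 / 142.50 = 3.053 mol
selectivity = 3.256/(3.256+3.053) × 100 = 51.61 %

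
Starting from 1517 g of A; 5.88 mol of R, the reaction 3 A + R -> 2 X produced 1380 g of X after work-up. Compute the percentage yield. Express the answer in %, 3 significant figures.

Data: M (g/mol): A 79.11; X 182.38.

n(A) = 1517 / 79.11 = 19.18 mol
n(R) = 5.880 mol
n/ν for A = 19.18/3 = 6.393
n/ν for R = 5.880/1 = 5.880
Smallest n/ν is R → limiting reagent.
theoretical n(X) = (2/1) × 5.880 = 11.76 mol → 2145 g
% yield = 1380 / 2145 × 100 = 64.34 %

64.3 %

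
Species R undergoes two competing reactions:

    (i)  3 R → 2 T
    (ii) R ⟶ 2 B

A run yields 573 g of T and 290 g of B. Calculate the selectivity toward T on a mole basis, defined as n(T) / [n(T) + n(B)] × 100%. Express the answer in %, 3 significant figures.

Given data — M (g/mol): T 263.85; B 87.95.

n(T) = 573 / 263.85 = 2.172 mol
n(B) = 290 / 87.95 = 3.297 mol
selectivity = 2.172/(2.172+3.297) × 100 = 39.71 %

39.7 %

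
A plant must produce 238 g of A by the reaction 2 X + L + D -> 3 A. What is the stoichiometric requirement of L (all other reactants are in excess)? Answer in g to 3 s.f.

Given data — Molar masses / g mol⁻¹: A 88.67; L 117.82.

105 g

n(A) = 238 / 88.67 = 2.684 mol
n(L) = (1/3) × 2.684 = 0.8947 mol
mass = 0.8947 × 117.82 = 105.4 g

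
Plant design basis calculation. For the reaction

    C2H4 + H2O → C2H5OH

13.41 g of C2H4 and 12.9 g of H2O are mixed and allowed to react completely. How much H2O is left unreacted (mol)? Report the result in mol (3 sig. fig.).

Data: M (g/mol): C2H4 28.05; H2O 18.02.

n(C2H4) = 13.41 / 28.05 = 0.4781 mol
n(H2O) = 12.90 / 18.02 = 0.7159 mol
n/ν for C2H4 = 0.4781/1 = 0.4781
n/ν for H2O = 0.7159/1 = 0.7159
Smallest n/ν is C2H4 → limiting reagent.
H2O consumed = (1/1) × 0.4781 = 0.4781 mol
H2O remaining = 0.7159 − 0.4781 = 0.2378 mol

0.238 mol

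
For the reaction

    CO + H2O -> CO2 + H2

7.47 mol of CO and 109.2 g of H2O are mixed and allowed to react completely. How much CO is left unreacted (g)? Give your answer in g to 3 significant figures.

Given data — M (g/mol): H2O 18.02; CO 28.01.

n(CO) = 7.470 mol
n(H2O) = 109.2 / 18.02 = 6.060 mol
n/ν → CO: 7.470, H2O: 6.060; H2O is limiting.
CO consumed = (1/1) × 6.060 = 6.060 mol
CO remaining = 7.470 − 6.060 = 1.410 mol
mass = 1.410 × 28.01 = 39.49 g

39.5 g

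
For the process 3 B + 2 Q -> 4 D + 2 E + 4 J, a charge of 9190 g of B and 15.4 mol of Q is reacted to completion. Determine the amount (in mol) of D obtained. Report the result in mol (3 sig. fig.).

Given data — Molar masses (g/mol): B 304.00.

30.8 mol

n(B) = 9190 / 304.00 = 30.23 mol
n(Q) = 15.40 mol
n/ν → B: 10.08, Q: 7.700; Q is limiting.
n(D) = (4/2) × 15.40 = 30.80 mol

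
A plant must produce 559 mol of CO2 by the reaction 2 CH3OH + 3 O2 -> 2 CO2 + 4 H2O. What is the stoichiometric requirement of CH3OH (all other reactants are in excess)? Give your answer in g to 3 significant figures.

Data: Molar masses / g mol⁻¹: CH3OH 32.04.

17900 g

n(CO2) = 559.0 mol
n(CH3OH) = (2/2) × 559.0 = 559.0 mol
mass = 559.0 × 32.04 = 17910 g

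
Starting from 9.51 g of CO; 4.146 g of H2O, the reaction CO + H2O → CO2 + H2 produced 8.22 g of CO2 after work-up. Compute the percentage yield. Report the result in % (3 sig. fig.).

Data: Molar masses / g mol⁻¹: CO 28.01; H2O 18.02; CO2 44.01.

81.2 %

n(CO) = 9.510 / 28.01 = 0.3395 mol
n(H2O) = 4.146 / 18.02 = 0.2301 mol
n/ν for CO = 0.3395/1 = 0.3395
n/ν for H2O = 0.2301/1 = 0.2301
Smallest n/ν is H2O → limiting reagent.
theoretical n(CO2) = (1/1) × 0.2301 = 0.2301 mol → 10.13 g
% yield = 8.22 / 10.13 × 100 = 81.15 %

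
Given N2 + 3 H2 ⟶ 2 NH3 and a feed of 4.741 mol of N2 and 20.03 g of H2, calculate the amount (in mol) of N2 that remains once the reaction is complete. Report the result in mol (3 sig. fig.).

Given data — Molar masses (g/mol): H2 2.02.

1.44 mol

n(N2) = 4.741 mol
n(H2) = 20.03 / 2.02 = 9.916 mol
n/ν for N2 = 4.741/1 = 4.741
n/ν for H2 = 9.916/3 = 3.305
Smallest n/ν is H2 → limiting reagent.
N2 consumed = (1/3) × 9.916 = 3.305 mol
N2 remaining = 4.741 − 3.305 = 1.436 mol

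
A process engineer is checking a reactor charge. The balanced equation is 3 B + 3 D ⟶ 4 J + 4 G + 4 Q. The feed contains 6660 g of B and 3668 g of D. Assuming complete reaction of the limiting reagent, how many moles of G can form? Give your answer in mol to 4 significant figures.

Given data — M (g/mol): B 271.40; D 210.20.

n(B) = 6660 / 271.40 = 24.54 mol
n(D) = 3668 / 210.20 = 17.45 mol
n/ν for B = 24.54/3 = 8.180
n/ν for D = 17.45/3 = 5.817
Smallest n/ν is D → limiting reagent.
n(G) = (4/3) × 17.45 = 23.27 mol

23.27 mol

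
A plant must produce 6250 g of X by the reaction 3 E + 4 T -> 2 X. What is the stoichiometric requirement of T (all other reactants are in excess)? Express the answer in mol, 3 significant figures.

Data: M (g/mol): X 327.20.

38.2 mol

n(X) = 6250 / 327.20 = 19.10 mol
n(T) = (4/2) × 19.10 = 38.20 mol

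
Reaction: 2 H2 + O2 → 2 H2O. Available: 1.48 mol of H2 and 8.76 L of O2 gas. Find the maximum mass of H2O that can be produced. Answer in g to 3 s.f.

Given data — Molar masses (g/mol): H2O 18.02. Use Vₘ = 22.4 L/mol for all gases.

n(H2) = 1.480 mol
n(O2) = 8.760 / 22.4 = 0.3911 mol
n/ν for H2 = 1.480/2 = 0.7400
n/ν for O2 = 0.3911/1 = 0.3911
Smallest n/ν is O2 → limiting reagent.
n(H2O) = (2/1) × 0.3911 = 0.7822 mol
mass = 0.7822 × 18.02 = 14.10 g

14.1 g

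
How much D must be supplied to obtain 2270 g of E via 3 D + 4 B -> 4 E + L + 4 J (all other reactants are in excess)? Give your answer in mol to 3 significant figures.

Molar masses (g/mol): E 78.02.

n(E) = 2270 / 78.02 = 29.10 mol
n(D) = (3/4) × 29.10 = 21.83 mol

21.8 mol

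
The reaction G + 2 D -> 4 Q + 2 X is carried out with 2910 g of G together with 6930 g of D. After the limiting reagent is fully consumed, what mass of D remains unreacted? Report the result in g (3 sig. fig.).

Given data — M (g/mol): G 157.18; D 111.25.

n(G) = 2910 / 157.18 = 18.51 mol
n(D) = 6930 / 111.25 = 62.29 mol
n/ν for G = 18.51/1 = 18.51
n/ν for D = 62.29/2 = 31.15
Smallest n/ν is G → limiting reagent.
D consumed = (2/1) × 18.51 = 37.02 mol
D remaining = 62.29 − 37.02 = 25.27 mol
mass = 25.27 × 111.25 = 2811 g

2810 g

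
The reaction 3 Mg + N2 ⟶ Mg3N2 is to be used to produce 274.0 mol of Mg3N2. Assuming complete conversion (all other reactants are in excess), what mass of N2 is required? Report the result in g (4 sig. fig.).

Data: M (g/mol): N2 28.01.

n(Mg3N2) = 274.0 mol
n(N2) = (1/1) × 274.0 = 274.0 mol
mass = 274.0 × 28.01 = 7675 g

7675 g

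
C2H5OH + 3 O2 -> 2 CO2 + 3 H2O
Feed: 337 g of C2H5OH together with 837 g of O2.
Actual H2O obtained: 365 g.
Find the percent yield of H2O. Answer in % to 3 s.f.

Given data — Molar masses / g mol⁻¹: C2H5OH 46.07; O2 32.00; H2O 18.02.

92.3 %

n(C2H5OH) = 337.0 / 46.07 = 7.315 mol
n(O2) = 837.0 / 32.00 = 26.16 mol
n/ν → C2H5OH: 7.315, O2: 8.720; C2H5OH is limiting.
theoretical n(H2O) = (3/1) × 7.315 = 21.95 mol → 395.5 g
% yield = 365 / 395.5 × 100 = 92.29 %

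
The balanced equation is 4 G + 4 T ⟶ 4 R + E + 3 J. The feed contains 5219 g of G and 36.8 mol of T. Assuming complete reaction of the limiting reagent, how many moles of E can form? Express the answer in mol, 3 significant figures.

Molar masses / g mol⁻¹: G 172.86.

7.55 mol

n(G) = 5219 / 172.86 = 30.19 mol
n(T) = 36.80 mol
n/ν → G: 7.548, T: 9.200; G is limiting.
n(E) = (1/4) × 30.19 = 7.548 mol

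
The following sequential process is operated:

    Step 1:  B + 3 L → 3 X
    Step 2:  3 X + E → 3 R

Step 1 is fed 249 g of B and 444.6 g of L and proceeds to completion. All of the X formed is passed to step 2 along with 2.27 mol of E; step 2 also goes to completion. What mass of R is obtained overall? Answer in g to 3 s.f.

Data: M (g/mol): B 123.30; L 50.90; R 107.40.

Step 1:
n(B) = 249.0 / 123.30 = 2.019 mol
n(L) = 444.6 / 50.90 = 8.735 mol
n/ν for B = 2.019/1 = 2.019
n/ν for L = 8.735/3 = 2.912
Smallest n/ν is B → limiting reagent.
n(X) produced = (3/1) × 2.019 = 6.057 mol
Step 2:
n(X) available = 6.057 mol
n(E) = 2.270 mol
n/ν for X = 6.057/3 = 2.019
n/ν for E = 2.270/1 = 2.270
Smallest n/ν is X → limiting reagent.
n(R) = (3/3) × 6.057 = 6.057 mol
mass = 6.057 × 107.40 = 650.5 g

651 g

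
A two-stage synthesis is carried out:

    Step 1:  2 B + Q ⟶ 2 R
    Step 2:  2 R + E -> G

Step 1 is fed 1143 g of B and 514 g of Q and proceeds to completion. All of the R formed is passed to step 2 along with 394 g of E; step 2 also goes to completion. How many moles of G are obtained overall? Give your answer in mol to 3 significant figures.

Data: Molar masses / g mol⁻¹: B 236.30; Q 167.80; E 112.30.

2.42 mol

Step 1:
n(B) = 1143 / 236.30 = 4.837 mol
n(Q) = 514.0 / 167.80 = 3.063 mol
n/ν for B = 4.837/2 = 2.419
n/ν for Q = 3.063/1 = 3.063
Smallest n/ν is B → limiting reagent.
n(R) produced = (2/2) × 4.837 = 4.837 mol
Step 2:
n(R) available = 4.837 mol
n(E) = 394.0 / 112.30 = 3.508 mol
n/ν for R = 4.837/2 = 2.419
n/ν for E = 3.508/1 = 3.508
Smallest n/ν is R → limiting reagent.
n(G) = (1/2) × 4.837 = 2.419 mol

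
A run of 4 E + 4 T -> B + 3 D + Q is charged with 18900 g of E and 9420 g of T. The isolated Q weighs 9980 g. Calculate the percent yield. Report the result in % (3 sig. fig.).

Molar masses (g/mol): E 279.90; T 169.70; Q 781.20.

92.1 %

n(E) = 18900 / 279.90 = 67.52 mol
n(T) = 9420 / 169.70 = 55.51 mol
n/ν → E: 16.88, T: 13.88; T is limiting.
theoretical n(Q) = (1/4) × 55.51 = 13.88 mol → 10840 g
% yield = 9980 / 10840 × 100 = 92.07 %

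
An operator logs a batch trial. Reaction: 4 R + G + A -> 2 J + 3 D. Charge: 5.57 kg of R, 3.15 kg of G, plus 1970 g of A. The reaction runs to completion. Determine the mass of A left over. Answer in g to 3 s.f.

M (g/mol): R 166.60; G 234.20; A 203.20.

n(R) = 5.570×1000 / 166.60 = 33.43 mol
n(G) = 3.150×1000 / 234.20 = 13.45 mol
n(A) = 1970 / 203.20 = 9.695 mol
n/ν → R: 8.358, G: 13.45, A: 9.695; R is limiting.
A consumed = (1/4) × 33.43 = 8.358 mol
A remaining = 9.695 − 8.358 = 1.337 mol
mass = 1.337 × 203.20 = 271.7 g

272 g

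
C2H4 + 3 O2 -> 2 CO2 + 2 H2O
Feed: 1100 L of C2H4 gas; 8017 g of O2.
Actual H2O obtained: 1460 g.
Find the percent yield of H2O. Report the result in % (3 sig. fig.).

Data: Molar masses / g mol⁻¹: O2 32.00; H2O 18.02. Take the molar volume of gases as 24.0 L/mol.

88.4 %

n(C2H4) = 1100 / 24.0 = 45.83 mol
n(O2) = 8017 / 32.00 = 250.5 mol
n/ν for C2H4 = 45.83/1 = 45.83
n/ν for O2 = 250.5/3 = 83.50
Smallest n/ν is C2H4 → limiting reagent.
theoretical n(H2O) = (2/1) × 45.83 = 91.66 mol → 1652 g
% yield = 1460 / 1652 × 100 = 88.38 %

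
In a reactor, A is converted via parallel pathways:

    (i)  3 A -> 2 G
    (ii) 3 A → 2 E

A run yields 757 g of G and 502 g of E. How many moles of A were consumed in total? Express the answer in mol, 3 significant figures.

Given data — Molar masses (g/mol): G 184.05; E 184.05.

10.3 mol

n(G) = 757 / 184.05 = 4.113 mol
n(E) = 502 / 184.05 = 2.728 mol
n(A) via (i) = (3/2)×4.113 = 6.170 mol
n(A) via (ii) = (3/2)×2.728 = 4.092 mol
total n(A) = 6.170 + 4.092 = 10.26 mol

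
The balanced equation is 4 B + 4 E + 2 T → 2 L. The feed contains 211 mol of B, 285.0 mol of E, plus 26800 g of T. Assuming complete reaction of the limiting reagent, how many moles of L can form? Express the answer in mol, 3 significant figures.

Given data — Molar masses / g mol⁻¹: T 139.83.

106 mol

n(B) = 211.0 mol
n(E) = 285.0 mol
n(T) = 26800 / 139.83 = 191.7 mol
n/ν → B: 52.75, E: 71.25, T: 95.85; B is limiting.
n(L) = (2/4) × 211.0 = 105.5 mol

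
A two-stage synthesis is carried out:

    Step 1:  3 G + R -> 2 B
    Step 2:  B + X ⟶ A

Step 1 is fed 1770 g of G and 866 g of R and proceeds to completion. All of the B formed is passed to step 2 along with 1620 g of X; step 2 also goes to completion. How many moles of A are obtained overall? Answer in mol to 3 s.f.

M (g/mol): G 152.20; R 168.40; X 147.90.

7.75 mol

Step 1:
n(G) = 1770 / 152.20 = 11.63 mol
n(R) = 866.0 / 168.40 = 5.143 mol
n/ν for G = 11.63/3 = 3.877
n/ν for R = 5.143/1 = 5.143
Smallest n/ν is G → limiting reagent.
n(B) produced = (2/3) × 11.63 = 7.753 mol
Step 2:
n(B) available = 7.753 mol
n(X) = 1620 / 147.90 = 10.95 mol
n/ν for B = 7.753/1 = 7.753
n/ν for X = 10.95/1 = 10.95
Smallest n/ν is B → limiting reagent.
n(A) = (1/1) × 7.753 = 7.753 mol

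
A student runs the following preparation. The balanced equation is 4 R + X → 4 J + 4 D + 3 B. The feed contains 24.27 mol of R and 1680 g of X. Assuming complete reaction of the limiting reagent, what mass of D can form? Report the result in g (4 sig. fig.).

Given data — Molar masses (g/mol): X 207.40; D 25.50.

618.9 g

n(R) = 24.27 mol
n(X) = 1680 / 207.40 = 8.100 mol
n/ν → R: 6.068, X: 8.100; R is limiting.
n(D) = (4/4) × 24.27 = 24.27 mol
mass = 24.27 × 25.50 = 618.9 g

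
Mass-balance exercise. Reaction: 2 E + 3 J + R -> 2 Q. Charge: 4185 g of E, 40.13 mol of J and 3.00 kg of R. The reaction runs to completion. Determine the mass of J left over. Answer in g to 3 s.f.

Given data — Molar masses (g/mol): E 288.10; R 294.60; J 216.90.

3980 g

n(E) = 4185 / 288.10 = 14.53 mol
n(J) = 40.13 mol
n(R) = 3.000×1000 / 294.60 = 10.18 mol
n/ν → E: 7.265, J: 13.38, R: 10.18; E is limiting.
J consumed = (3/2) × 14.53 = 21.80 mol
J remaining = 40.13 − 21.80 = 18.33 mol
mass = 18.33 × 216.90 = 3976 g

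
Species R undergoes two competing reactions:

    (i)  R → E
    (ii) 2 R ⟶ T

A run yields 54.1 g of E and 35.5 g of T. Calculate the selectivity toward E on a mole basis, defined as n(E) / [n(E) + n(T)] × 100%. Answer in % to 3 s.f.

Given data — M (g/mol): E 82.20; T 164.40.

n(E) = 54.1 / 82.20 = 0.6582 mol
n(T) = 35.5 / 164.40 = 0.2159 mol
selectivity = 0.6582/(0.6582+0.2159) × 100 = 75.30 %

75.3 %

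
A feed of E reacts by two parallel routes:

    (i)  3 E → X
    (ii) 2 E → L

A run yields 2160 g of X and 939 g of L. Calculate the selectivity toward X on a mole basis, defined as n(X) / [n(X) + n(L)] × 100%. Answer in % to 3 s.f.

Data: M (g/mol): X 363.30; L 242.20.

60.5 %

n(X) = 2160 / 363.30 = 5.945 mol
n(L) = 939 / 242.20 = 3.877 mol
selectivity = 5.945/(5.945+3.877) × 100 = 60.53 %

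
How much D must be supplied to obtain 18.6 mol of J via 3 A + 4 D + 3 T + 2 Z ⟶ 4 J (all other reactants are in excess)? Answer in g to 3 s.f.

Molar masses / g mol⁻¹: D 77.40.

1440 g

n(J) = 18.60 mol
n(D) = (4/4) × 18.60 = 18.60 mol
mass = 18.60 × 77.40 = 1440 g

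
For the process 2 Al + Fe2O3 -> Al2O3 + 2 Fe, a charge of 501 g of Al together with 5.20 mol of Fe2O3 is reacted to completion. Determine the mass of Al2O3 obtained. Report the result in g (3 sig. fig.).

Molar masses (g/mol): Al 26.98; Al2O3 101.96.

530 g

n(Al) = 501.0 / 26.98 = 18.57 mol
n(Fe2O3) = 5.200 mol
n/ν for Al = 18.57/2 = 9.285
n/ν for Fe2O3 = 5.200/1 = 5.200
Smallest n/ν is Fe2O3 → limiting reagent.
n(Al2O3) = (1/1) × 5.200 = 5.200 mol
mass = 5.200 × 101.96 = 530.2 g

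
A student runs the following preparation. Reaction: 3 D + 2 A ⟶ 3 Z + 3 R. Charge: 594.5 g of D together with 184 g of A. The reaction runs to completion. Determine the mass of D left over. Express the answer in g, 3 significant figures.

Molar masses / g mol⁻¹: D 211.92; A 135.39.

n(D) = 594.5 / 211.92 = 2.805 mol
n(A) = 184.0 / 135.39 = 1.359 mol
n/ν for D = 2.805/3 = 0.9350
n/ν for A = 1.359/2 = 0.6795
Smallest n/ν is A → limiting reagent.
D consumed = (3/2) × 1.359 = 2.039 mol
D remaining = 2.805 − 2.039 = 0.7660 mol
mass = 0.7660 × 211.92 = 162.3 g

162 g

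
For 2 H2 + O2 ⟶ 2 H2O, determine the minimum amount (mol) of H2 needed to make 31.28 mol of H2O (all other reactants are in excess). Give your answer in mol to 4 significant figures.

n(H2O) = 31.28 mol
n(H2) = (2/2) × 31.28 = 31.28 mol

31.28 mol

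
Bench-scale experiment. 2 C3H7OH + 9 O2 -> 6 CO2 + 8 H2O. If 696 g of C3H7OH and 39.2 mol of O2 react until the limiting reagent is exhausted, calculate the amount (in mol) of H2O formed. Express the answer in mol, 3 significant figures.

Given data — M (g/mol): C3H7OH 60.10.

34.8 mol

n(C3H7OH) = 696.0 / 60.10 = 11.58 mol
n(O2) = 39.20 mol
n/ν → C3H7OH: 5.790, O2: 4.356; O2 is limiting.
n(H2O) = (8/9) × 39.20 = 34.84 mol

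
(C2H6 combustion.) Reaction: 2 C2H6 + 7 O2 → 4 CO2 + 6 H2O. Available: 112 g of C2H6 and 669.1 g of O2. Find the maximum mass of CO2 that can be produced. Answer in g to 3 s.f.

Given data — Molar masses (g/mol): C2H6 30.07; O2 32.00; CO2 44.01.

328 g

n(C2H6) = 112.0 / 30.07 = 3.725 mol
n(O2) = 669.1 / 32.00 = 20.91 mol
n/ν → C2H6: 1.863, O2: 2.987; C2H6 is limiting.
n(CO2) = (4/2) × 3.725 = 7.450 mol
mass = 7.450 × 44.01 = 327.9 g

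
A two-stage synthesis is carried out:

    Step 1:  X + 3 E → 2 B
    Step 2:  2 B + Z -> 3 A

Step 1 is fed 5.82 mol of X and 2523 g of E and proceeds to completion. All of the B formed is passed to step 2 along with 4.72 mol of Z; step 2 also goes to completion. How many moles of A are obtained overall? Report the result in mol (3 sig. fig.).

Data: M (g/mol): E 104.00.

Step 1:
n(X) = 5.820 mol
n(E) = 2523 / 104.00 = 24.26 mol
n/ν → X: 5.820, E: 8.087; X is limiting.
n(B) produced = (2/1) × 5.820 = 11.64 mol
Step 2:
n(B) available = 11.64 mol
n(Z) = 4.720 mol
n/ν → B: 5.820, Z: 4.720; Z is limiting.
n(A) = (3/1) × 4.720 = 14.16 mol

14.2 mol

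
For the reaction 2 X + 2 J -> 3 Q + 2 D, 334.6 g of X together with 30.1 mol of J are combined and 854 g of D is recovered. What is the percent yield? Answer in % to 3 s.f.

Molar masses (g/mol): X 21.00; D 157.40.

34.1 %

n(X) = 334.6 / 21.00 = 15.93 mol
n(J) = 30.10 mol
n/ν → X: 7.965, J: 15.05; X is limiting.
theoretical n(D) = (2/2) × 15.93 = 15.93 mol → 2507 g
% yield = 854 / 2507 × 100 = 34.06 %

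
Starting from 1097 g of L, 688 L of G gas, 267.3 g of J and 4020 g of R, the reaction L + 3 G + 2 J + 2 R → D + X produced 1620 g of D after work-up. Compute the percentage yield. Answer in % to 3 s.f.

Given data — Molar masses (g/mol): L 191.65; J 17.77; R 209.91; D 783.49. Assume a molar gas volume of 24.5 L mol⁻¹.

36.1 %

n(L) = 1097 / 191.65 = 5.724 mol
n(G) = 688.0 / 24.5 = 28.08 mol
n(J) = 267.3 / 17.77 = 15.04 mol
n(R) = 4020 / 209.91 = 19.15 mol
n/ν for L = 5.724/1 = 5.724
n/ν for G = 28.08/3 = 9.360
n/ν for J = 15.04/2 = 7.520
n/ν for R = 19.15/2 = 9.575
Smallest n/ν is L → limiting reagent.
theoretical n(D) = (1/1) × 5.724 = 5.724 mol → 4485 g
% yield = 1620 / 4485 × 100 = 36.12 %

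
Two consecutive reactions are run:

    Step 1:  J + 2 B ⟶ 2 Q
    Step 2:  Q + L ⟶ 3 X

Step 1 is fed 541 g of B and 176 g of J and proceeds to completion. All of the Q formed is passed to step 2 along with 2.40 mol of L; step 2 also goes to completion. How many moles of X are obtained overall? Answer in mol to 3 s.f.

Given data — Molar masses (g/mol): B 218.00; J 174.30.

6.06 mol

Step 1:
n(B) = 541.0 / 218.00 = 2.482 mol
n(J) = 176.0 / 174.30 = 1.010 mol
n/ν for B = 2.482/2 = 1.241
n/ν for J = 1.010/1 = 1.010
Smallest n/ν is J → limiting reagent.
n(Q) produced = (2/1) × 1.010 = 2.020 mol
Step 2:
n(Q) available = 2.020 mol
n(L) = 2.400 mol
n/ν for Q = 2.020/1 = 2.020
n/ν for L = 2.400/1 = 2.400
Smallest n/ν is Q → limiting reagent.
n(X) = (3/1) × 2.020 = 6.060 mol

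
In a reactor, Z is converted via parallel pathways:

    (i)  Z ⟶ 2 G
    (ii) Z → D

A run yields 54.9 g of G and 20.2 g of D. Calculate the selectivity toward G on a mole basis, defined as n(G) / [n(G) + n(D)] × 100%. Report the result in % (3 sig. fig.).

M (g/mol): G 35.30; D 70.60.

84.5 %

n(G) = 54.9 / 35.30 = 1.555 mol
n(D) = 20.2 / 70.60 = 0.2861 mol
selectivity = 1.555/(1.555+0.2861) × 100 = 84.46 %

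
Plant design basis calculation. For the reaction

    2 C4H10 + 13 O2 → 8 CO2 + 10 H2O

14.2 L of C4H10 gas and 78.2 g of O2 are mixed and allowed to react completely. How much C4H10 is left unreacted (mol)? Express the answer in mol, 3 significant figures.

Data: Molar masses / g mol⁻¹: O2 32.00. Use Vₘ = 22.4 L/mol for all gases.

n(C4H10) = 14.20 / 22.4 = 0.6339 mol
n(O2) = 78.20 / 32.00 = 2.444 mol
n/ν for C4H10 = 0.6339/2 = 0.3170
n/ν for O2 = 2.444/13 = 0.1880
Smallest n/ν is O2 → limiting reagent.
C4H10 consumed = (2/13) × 2.444 = 0.3760 mol
C4H10 remaining = 0.6339 − 0.3760 = 0.2579 mol

0.258 mol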